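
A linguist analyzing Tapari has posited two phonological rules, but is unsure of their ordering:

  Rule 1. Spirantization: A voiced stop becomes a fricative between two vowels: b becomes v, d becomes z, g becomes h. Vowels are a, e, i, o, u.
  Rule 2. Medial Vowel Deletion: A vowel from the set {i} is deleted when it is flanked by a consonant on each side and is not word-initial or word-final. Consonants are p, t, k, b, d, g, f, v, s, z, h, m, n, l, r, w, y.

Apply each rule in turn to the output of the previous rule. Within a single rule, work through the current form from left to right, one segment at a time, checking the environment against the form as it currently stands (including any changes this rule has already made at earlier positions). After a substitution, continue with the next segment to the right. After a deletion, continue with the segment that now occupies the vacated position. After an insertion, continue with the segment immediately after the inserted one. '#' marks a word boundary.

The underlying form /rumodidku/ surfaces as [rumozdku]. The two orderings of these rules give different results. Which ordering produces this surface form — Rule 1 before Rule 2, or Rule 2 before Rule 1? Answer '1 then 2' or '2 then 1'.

Order 1 then 2:
  1 Spirantization: [rumodidku] → [rumozidku]
  2 Medial Vowel Deletion: [rumozidku] → [rumozdku]
  result: [rumozdku]
Order 2 then 1:
  2 Medial Vowel Deletion: [rumodidku] → [rumoddku]
  1 Spirantization: no change — [rumoddku]
  result: [rumoddku]

1 then 2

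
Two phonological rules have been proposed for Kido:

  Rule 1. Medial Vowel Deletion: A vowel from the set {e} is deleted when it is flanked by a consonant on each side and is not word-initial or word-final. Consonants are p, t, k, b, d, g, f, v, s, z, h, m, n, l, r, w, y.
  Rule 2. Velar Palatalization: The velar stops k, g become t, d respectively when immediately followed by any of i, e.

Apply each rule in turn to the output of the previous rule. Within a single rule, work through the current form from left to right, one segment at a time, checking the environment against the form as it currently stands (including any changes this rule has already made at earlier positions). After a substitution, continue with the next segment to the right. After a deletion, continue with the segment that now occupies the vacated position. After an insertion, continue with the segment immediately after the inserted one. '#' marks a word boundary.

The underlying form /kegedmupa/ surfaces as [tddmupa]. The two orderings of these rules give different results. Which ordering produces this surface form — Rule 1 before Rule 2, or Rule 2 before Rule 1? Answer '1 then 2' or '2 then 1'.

Order 1 then 2:
  1 Medial Vowel Deletion: [kegedmupa] → [kgdmupa]
  2 Velar Palatalization: no change — [kgdmupa]
  result: [kgdmupa]
Order 2 then 1:
  2 Velar Palatalization: [kegedmupa] → [tededmupa]
  1 Medial Vowel Deletion: [tededmupa] → [tddmupa]
  result: [tddmupa]

2 then 1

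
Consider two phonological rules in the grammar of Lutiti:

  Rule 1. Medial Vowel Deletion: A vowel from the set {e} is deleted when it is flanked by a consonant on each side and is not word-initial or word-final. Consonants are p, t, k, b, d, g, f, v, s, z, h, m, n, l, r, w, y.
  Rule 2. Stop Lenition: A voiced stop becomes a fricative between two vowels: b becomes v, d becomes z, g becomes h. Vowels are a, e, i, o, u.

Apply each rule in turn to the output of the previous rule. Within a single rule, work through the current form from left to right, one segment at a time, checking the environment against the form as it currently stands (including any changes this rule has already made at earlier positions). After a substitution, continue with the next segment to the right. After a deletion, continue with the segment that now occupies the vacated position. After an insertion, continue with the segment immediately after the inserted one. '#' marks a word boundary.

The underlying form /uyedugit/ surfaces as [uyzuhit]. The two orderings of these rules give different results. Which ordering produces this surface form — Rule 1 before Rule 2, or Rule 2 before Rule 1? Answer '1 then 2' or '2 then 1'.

Order 1 then 2:
  1 Medial Vowel Deletion: [uyedugit] → [uydugit]
  2 Stop Lenition: [uydugit] → [uyduhit]
  result: [uyduhit]
Order 2 then 1:
  2 Stop Lenition: [uyedugit] → [uyezuhit]
  1 Medial Vowel Deletion: [uyezuhit] → [uyzuhit]
  result: [uyzuhit]

2 then 1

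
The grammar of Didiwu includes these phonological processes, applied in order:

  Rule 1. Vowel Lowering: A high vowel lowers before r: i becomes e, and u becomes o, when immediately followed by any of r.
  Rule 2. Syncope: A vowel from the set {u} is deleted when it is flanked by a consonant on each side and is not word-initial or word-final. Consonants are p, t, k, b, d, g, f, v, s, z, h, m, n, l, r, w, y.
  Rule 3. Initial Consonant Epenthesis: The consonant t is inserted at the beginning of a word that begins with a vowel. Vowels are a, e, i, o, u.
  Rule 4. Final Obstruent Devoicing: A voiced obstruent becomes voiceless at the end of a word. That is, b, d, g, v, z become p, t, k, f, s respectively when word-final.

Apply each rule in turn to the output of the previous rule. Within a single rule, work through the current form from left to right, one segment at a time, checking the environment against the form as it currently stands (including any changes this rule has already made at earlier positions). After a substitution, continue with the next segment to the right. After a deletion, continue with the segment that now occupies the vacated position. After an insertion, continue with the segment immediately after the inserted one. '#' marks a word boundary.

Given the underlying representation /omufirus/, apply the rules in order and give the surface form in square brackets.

[tomfers]

Rule 1 Vowel Lowering: [omufirus] → [omuferus]
Rule 2 Syncope: [omuferus] → [omfers]
Rule 3 Initial Consonant Epenthesis: [omfers] → [tomfers]
Rule 4 Final Obstruent Devoicing: no change — [tomfers]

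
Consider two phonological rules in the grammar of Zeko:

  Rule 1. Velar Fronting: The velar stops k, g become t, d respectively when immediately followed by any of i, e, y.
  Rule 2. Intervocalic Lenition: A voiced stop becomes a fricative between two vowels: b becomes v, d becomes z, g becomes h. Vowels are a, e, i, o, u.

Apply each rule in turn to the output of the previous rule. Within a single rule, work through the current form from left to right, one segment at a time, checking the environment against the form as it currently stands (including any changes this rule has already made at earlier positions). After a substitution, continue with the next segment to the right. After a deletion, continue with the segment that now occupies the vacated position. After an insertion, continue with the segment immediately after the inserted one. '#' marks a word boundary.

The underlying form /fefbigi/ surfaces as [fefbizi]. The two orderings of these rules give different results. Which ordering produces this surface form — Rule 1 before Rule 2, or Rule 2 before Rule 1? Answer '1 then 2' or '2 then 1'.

1 then 2

Order 1 then 2:
  1 Velar Fronting: [fefbigi] → [fefbidi]
  2 Intervocalic Lenition: [fefbidi] → [fefbizi]
  result: [fefbizi]
Order 2 then 1:
  2 Intervocalic Lenition: [fefbigi] → [fefbihi]
  1 Velar Fronting: no change — [fefbihi]
  result: [fefbihi]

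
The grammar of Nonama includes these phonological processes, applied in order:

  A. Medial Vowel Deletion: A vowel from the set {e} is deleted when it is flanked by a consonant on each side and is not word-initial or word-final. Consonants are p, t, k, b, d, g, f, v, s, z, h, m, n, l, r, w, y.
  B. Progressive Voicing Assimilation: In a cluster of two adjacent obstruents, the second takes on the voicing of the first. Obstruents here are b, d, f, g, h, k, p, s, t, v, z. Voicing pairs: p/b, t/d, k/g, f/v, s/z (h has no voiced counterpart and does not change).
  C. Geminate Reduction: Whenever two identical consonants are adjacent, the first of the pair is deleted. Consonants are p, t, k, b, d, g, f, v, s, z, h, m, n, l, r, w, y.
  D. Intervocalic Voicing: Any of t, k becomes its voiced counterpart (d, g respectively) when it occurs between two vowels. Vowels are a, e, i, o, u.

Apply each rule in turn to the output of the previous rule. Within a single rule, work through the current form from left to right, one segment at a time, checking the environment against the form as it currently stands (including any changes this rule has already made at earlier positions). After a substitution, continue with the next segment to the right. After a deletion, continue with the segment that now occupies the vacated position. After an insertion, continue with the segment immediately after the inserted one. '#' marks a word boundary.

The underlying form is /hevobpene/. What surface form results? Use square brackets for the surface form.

[hfobne]

A Medial Vowel Deletion: [hevobpene] → [hvobpne]
B Progressive Voicing Assimilation: [hvobpne] → [hfobbne]
C Geminate Reduction: [hfobbne] → [hfobne]
D Intervocalic Voicing: no change — [hfobne]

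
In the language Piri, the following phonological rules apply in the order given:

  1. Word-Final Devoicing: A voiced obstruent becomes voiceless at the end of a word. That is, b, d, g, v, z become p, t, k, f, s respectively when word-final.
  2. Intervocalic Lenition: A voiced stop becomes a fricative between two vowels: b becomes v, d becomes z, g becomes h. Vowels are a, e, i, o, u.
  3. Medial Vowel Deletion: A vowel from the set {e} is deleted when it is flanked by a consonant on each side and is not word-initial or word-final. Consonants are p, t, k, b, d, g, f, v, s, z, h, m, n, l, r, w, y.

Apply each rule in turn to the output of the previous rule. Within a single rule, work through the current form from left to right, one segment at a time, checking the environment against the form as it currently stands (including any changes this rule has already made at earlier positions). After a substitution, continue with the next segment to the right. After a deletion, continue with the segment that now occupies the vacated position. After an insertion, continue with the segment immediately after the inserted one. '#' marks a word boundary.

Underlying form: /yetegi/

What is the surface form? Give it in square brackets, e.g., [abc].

1 Word-Final Devoicing: no change — [yetegi]
2 Intervocalic Lenition: [yetegi] → [yetehi]
3 Medial Vowel Deletion: [yetehi] → [ythi]

[ythi]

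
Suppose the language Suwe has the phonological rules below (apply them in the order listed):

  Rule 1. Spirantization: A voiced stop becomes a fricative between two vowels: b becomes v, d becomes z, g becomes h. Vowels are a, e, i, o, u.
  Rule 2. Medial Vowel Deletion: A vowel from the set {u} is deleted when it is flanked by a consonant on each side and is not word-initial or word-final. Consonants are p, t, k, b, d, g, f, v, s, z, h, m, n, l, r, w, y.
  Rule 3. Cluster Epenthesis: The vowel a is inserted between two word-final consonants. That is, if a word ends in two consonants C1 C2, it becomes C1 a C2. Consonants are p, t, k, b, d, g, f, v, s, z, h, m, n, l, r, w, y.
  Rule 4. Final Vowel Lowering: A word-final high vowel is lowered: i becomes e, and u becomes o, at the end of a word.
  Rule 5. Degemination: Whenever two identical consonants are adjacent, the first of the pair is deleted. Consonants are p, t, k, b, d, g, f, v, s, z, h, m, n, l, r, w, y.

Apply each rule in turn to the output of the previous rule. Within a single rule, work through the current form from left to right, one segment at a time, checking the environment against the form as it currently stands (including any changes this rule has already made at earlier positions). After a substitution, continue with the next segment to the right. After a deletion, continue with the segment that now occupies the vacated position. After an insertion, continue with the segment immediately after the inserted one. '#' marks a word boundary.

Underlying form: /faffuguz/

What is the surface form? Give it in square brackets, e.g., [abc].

Rule 1 Spirantization: [faffuguz] → [faffuhuz]
Rule 2 Medial Vowel Deletion: [faffuhuz] → [faffhz]
Rule 3 Cluster Epenthesis: [faffhz] → [faffhaz]
Rule 4 Final Vowel Lowering: no change — [faffhaz]
Rule 5 Degemination: [faffhaz] → [fafhaz]

[fafhaz]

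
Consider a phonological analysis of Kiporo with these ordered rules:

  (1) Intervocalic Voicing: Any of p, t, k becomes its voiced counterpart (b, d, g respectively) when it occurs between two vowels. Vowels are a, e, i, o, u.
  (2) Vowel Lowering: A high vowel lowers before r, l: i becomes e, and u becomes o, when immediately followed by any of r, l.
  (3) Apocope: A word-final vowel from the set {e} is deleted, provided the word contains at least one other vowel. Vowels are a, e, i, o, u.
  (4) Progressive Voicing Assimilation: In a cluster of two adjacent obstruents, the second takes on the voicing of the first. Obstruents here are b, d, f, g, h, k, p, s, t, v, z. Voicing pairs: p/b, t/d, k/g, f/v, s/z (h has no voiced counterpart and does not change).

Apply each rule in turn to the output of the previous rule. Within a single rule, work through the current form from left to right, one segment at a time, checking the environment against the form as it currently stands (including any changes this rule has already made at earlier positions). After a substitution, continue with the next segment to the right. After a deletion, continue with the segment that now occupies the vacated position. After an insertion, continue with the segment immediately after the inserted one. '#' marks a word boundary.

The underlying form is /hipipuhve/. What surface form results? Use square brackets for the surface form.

(1) Intervocalic Voicing: [hipipuhve] → [hibibuhve]
(2) Vowel Lowering: no change — [hibibuhve]
(3) Apocope: [hibibuhve] → [hibibuhv]
(4) Progressive Voicing Assimilation: [hibibuhv] → [hibibuhf]

[hibibuhf]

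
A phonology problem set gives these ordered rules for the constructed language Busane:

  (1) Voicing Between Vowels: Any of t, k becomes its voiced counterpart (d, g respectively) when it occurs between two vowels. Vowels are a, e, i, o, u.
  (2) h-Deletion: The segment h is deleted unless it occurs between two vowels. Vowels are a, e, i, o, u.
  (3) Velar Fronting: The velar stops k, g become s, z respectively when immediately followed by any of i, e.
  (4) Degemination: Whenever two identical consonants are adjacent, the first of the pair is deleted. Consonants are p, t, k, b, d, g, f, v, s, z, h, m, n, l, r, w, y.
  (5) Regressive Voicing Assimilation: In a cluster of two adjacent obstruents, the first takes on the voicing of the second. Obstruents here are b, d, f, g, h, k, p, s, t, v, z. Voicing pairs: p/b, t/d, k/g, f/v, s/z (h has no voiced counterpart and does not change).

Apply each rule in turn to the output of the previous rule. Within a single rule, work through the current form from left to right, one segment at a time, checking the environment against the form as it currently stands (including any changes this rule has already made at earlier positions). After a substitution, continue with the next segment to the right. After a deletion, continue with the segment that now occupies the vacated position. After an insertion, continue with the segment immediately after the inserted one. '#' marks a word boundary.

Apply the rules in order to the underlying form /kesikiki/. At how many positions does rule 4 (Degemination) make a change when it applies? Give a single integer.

0

(1) Voicing Between Vowels: [kesikiki] → [kesigigi]
(2) h-Deletion: no change — [kesigigi]
(3) Velar Fronting: [kesigigi] → [sesizizi]
(4) Degemination: no change — [sesizizi]
(5) Regressive Voicing Assimilation: no change — [sesizizi]
Rule 4 changed 0 position(s).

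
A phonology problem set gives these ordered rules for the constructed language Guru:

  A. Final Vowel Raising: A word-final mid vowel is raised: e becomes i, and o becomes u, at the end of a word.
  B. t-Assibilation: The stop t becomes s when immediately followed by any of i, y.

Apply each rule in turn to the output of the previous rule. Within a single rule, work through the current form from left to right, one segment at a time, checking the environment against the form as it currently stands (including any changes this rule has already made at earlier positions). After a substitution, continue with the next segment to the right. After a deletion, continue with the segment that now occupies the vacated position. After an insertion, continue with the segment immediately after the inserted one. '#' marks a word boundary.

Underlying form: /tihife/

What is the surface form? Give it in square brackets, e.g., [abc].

[sihifi]

A Final Vowel Raising: [tihife] → [tihifi]
B t-Assibilation: [tihifi] → [sihifi]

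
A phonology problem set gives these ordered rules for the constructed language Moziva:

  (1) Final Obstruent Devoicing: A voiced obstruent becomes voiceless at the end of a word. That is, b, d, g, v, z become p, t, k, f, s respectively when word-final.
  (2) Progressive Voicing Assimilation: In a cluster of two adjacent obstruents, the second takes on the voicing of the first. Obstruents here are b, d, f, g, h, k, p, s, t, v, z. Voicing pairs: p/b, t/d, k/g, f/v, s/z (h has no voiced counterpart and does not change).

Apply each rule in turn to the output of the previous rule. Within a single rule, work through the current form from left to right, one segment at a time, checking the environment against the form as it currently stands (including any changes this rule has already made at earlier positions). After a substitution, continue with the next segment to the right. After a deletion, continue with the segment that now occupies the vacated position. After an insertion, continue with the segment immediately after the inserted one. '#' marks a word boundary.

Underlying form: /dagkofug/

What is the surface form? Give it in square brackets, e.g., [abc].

(1) Final Obstruent Devoicing: [dagkofug] → [dagkofuk]
(2) Progressive Voicing Assimilation: [dagkofuk] → [daggofuk]

[daggofuk]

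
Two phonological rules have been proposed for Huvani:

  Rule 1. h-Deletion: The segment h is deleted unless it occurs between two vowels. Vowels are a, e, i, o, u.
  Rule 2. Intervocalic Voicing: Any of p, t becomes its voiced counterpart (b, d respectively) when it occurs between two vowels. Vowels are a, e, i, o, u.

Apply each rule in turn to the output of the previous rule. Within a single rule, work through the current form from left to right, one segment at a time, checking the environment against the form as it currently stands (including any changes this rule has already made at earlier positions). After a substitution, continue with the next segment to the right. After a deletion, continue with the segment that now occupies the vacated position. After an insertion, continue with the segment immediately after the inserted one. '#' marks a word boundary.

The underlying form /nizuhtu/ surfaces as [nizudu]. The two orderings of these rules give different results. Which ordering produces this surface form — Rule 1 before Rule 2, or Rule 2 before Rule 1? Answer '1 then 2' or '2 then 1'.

Order 1 then 2:
  1 h-Deletion: [nizuhtu] → [nizutu]
  2 Intervocalic Voicing: [nizutu] → [nizudu]
  result: [nizudu]
Order 2 then 1:
  2 Intervocalic Voicing: no change — [nizuhtu]
  1 h-Deletion: [nizuhtu] → [nizutu]
  result: [nizutu]

1 then 2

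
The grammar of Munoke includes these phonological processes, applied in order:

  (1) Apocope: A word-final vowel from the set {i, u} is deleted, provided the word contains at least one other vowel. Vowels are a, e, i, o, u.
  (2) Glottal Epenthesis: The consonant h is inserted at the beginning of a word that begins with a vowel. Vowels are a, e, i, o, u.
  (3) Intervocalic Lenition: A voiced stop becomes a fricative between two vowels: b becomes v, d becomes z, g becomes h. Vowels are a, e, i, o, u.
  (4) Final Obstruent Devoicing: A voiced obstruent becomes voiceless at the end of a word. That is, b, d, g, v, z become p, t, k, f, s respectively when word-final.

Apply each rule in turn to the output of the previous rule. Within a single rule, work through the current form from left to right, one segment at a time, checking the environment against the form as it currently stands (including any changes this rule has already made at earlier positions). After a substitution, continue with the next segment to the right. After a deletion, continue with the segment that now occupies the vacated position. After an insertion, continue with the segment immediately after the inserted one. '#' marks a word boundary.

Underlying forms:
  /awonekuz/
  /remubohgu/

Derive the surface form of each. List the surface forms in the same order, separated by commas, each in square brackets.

/awonekuz/:
  (1) Apocope: no change — [awonekuz]
  (2) Glottal Epenthesis: [awonekuz] → [hawonekuz]
  (3) Intervocalic Lenition: no change — [hawonekuz]
  (4) Final Obstruent Devoicing: [hawonekuz] → [hawonekus]
/remubohgu/:
  (1) Apocope: [remubohgu] → [remubohg]
  (2) Glottal Epenthesis: no change — [remubohg]
  (3) Intervocalic Lenition: [remubohg] → [remuvohg]
  (4) Final Obstruent Devoicing: [remuvohg] → [remuvohk]

[hawonekus], [remuvohk]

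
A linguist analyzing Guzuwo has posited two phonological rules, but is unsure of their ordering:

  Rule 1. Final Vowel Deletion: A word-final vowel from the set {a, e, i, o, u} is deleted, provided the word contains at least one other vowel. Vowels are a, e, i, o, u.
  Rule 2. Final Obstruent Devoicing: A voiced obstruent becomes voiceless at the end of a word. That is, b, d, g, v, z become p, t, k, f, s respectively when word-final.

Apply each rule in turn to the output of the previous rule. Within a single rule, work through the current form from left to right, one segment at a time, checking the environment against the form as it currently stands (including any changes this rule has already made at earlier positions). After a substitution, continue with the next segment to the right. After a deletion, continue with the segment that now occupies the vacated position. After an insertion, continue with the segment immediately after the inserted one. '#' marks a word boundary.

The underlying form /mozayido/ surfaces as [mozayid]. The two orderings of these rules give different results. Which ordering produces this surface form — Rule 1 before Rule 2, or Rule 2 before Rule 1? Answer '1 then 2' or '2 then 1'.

Order 1 then 2:
  1 Final Vowel Deletion: [mozayido] → [mozayid]
  2 Final Obstruent Devoicing: [mozayid] → [mozayit]
  result: [mozayit]
Order 2 then 1:
  2 Final Obstruent Devoicing: no change — [mozayido]
  1 Final Vowel Deletion: [mozayido] → [mozayid]
  result: [mozayid]

2 then 1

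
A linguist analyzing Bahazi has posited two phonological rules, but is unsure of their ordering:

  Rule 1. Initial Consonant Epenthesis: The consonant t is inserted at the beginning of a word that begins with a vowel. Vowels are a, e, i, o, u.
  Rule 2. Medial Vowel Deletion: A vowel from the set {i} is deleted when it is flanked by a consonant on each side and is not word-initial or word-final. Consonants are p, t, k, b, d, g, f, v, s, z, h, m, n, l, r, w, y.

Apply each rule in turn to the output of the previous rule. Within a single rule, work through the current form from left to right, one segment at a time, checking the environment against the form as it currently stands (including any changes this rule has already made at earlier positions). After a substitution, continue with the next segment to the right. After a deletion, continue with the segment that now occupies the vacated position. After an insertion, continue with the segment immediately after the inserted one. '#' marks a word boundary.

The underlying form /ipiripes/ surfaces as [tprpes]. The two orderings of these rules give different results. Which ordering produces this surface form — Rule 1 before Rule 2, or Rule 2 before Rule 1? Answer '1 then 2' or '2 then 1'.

Order 1 then 2:
  1 Initial Consonant Epenthesis: [ipiripes] → [tipiripes]
  2 Medial Vowel Deletion: [tipiripes] → [tprpes]
  result: [tprpes]
Order 2 then 1:
  2 Medial Vowel Deletion: [ipiripes] → [iprpes]
  1 Initial Consonant Epenthesis: [iprpes] → [tiprpes]
  result: [tiprpes]

1 then 2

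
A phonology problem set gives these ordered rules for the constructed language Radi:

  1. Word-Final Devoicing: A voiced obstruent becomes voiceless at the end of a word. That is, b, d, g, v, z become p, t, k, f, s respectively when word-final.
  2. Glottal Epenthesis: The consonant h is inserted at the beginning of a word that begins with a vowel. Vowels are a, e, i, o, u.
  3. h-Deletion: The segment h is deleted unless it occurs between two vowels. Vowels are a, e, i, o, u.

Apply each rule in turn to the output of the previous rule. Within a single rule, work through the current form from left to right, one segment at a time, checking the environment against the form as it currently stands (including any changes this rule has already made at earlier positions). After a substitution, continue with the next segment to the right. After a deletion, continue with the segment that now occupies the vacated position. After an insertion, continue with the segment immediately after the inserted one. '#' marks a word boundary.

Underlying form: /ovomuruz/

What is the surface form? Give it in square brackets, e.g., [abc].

1 Word-Final Devoicing: [ovomuruz] → [ovomurus]
2 Glottal Epenthesis: [ovomurus] → [hovomurus]
3 h-Deletion: [hovomurus] → [ovomurus]

[ovomurus]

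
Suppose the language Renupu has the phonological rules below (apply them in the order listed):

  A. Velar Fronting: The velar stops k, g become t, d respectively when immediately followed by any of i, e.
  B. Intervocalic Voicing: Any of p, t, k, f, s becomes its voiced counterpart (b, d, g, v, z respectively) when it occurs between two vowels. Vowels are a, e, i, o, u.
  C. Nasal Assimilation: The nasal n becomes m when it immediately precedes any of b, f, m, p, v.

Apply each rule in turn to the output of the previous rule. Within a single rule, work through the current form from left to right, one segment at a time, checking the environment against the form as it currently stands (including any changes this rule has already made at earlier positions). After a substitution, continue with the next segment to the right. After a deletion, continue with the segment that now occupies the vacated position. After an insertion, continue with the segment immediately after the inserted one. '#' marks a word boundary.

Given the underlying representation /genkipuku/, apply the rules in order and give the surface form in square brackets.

A Velar Fronting: [genkipuku] → [dentipuku]
B Intervocalic Voicing: [dentipuku] → [dentibugu]
C Nasal Assimilation: no change — [dentibugu]

[dentibugu]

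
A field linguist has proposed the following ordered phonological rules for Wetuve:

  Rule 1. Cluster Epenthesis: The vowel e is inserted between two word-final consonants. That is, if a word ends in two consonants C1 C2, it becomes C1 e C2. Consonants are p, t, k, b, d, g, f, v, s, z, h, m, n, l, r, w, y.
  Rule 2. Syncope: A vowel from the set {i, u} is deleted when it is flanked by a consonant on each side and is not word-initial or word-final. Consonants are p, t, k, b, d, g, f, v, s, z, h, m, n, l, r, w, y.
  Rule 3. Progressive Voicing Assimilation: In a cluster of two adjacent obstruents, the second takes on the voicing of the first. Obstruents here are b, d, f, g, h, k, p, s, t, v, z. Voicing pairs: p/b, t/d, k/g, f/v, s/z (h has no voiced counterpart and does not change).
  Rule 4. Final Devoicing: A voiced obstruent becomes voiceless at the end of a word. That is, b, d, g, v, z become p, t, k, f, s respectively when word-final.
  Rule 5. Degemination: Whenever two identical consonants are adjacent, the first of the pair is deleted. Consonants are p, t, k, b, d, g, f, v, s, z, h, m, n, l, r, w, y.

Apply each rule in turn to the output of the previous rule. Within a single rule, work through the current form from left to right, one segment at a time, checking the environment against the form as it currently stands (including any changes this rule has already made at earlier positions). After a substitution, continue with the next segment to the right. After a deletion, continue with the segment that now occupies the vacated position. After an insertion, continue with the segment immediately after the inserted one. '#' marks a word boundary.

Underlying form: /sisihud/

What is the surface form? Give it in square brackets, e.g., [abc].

Rule 1 Cluster Epenthesis: no change — [sisihud]
Rule 2 Syncope: [sisihud] → [sshd]
Rule 3 Progressive Voicing Assimilation: [sshd] → [ssht]
Rule 4 Final Devoicing: no change — [ssht]
Rule 5 Degemination: [ssht] → [sht]

[sht]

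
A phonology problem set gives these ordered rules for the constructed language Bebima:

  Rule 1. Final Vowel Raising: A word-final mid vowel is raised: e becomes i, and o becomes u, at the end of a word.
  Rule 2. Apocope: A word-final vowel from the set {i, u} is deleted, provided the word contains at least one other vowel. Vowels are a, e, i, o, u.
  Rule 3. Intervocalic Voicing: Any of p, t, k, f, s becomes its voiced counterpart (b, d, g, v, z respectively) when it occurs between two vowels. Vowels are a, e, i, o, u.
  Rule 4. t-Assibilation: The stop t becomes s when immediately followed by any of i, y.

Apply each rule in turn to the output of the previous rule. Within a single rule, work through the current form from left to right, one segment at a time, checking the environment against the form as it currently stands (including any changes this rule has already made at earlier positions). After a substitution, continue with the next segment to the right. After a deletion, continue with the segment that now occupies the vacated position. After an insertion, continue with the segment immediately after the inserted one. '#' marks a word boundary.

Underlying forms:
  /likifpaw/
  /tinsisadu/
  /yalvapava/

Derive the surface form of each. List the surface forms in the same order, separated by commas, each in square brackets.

[ligifpaw], [sinsizad], [yalvabava]

/likifpaw/:
  Rule 1 Final Vowel Raising: no change — [likifpaw]
  Rule 2 Apocope: no change — [likifpaw]
  Rule 3 Intervocalic Voicing: [likifpaw] → [ligifpaw]
  Rule 4 t-Assibilation: no change — [ligifpaw]
/tinsisadu/:
  Rule 1 Final Vowel Raising: no change — [tinsisadu]
  Rule 2 Apocope: [tinsisadu] → [tinsisad]
  Rule 3 Intervocalic Voicing: [tinsisad] → [tinsizad]
  Rule 4 t-Assibilation: [tinsizad] → [sinsizad]
/yalvapava/:
  Rule 1 Final Vowel Raising: no change — [yalvapava]
  Rule 2 Apocope: no change — [yalvapava]
  Rule 3 Intervocalic Voicing: [yalvapava] → [yalvabava]
  Rule 4 t-Assibilation: no change — [yalvabava]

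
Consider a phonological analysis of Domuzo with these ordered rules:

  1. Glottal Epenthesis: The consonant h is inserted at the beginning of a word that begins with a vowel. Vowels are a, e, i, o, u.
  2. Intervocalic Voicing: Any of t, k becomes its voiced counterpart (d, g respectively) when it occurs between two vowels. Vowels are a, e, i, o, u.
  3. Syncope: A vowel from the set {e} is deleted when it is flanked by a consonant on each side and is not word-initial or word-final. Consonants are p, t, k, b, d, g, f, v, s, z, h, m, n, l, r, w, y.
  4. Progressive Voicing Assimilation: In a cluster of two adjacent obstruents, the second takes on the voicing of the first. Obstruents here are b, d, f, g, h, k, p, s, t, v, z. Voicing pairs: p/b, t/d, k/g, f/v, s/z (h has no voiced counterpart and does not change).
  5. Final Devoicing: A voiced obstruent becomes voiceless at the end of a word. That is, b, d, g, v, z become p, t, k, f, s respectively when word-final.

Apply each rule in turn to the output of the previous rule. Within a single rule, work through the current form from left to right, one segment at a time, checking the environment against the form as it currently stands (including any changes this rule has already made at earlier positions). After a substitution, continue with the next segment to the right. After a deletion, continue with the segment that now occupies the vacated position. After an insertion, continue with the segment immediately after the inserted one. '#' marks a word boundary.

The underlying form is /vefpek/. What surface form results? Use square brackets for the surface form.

[vvbk]

1 Glottal Epenthesis: no change — [vefpek]
2 Intervocalic Voicing: no change — [vefpek]
3 Syncope: [vefpek] → [vfpk]
4 Progressive Voicing Assimilation: [vfpk] → [vvbg]
5 Final Devoicing: [vvbg] → [vvbk]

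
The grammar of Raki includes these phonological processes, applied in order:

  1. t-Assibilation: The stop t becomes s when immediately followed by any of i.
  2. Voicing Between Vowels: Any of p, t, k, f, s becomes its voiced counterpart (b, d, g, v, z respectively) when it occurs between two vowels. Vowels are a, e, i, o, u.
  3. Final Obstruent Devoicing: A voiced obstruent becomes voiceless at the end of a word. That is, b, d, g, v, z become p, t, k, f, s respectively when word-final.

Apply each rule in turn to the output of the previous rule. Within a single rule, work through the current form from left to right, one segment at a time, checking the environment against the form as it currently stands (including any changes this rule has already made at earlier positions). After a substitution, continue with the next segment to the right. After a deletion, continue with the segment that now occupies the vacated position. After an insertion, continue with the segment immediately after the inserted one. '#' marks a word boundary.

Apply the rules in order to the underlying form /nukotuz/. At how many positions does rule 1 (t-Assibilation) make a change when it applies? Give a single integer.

1 t-Assibilation: no change — [nukotuz]
2 Voicing Between Vowels: [nukotuz] → [nugoduz]
3 Final Obstruent Devoicing: [nugoduz] → [nugodus]
Rule 1 changed 0 position(s).

0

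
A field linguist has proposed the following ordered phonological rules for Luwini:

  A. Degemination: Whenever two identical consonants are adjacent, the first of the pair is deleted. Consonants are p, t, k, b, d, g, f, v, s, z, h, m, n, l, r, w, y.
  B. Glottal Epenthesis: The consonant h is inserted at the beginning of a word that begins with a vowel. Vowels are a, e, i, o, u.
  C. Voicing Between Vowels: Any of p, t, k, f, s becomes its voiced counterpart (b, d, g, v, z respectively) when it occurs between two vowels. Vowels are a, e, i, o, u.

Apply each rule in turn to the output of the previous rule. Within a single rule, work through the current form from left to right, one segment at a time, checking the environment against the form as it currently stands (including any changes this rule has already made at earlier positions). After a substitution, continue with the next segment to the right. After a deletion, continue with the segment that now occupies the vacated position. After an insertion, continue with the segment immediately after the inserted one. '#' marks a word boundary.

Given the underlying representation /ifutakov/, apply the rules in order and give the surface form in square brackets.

A Degemination: no change — [ifutakov]
B Glottal Epenthesis: [ifutakov] → [hifutakov]
C Voicing Between Vowels: [hifutakov] → [hivudagov]

[hivudagov]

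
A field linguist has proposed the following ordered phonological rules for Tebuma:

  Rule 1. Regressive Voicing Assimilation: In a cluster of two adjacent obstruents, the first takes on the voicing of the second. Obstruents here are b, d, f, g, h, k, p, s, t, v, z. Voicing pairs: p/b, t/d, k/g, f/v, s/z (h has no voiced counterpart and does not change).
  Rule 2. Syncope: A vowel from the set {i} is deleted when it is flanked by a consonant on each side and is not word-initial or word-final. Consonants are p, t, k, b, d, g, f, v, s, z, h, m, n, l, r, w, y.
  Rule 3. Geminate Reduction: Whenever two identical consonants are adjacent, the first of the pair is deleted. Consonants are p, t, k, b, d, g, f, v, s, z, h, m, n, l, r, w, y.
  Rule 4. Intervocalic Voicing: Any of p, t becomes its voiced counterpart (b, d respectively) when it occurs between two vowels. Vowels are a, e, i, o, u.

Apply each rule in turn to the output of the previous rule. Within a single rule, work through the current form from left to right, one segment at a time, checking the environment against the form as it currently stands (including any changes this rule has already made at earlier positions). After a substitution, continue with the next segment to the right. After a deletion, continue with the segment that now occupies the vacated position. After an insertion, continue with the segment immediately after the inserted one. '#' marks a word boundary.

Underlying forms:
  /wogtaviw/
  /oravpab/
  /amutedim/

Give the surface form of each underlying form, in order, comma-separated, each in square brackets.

/wogtaviw/:
  Rule 1 Regressive Voicing Assimilation: [wogtaviw] → [woktaviw]
  Rule 2 Syncope: [woktaviw] → [woktavw]
  Rule 3 Geminate Reduction: no change — [woktavw]
  Rule 4 Intervocalic Voicing: no change — [woktavw]
/oravpab/:
  Rule 1 Regressive Voicing Assimilation: [oravpab] → [orafpab]
  Rule 2 Syncope: no change — [orafpab]
  Rule 3 Geminate Reduction: no change — [orafpab]
  Rule 4 Intervocalic Voicing: no change — [orafpab]
/amutedim/:
  Rule 1 Regressive Voicing Assimilation: no change — [amutedim]
  Rule 2 Syncope: [amutedim] → [amutedm]
  Rule 3 Geminate Reduction: no change — [amutedm]
  Rule 4 Intervocalic Voicing: [amutedm] → [amudedm]

[woktavw], [orafpab], [amudedm]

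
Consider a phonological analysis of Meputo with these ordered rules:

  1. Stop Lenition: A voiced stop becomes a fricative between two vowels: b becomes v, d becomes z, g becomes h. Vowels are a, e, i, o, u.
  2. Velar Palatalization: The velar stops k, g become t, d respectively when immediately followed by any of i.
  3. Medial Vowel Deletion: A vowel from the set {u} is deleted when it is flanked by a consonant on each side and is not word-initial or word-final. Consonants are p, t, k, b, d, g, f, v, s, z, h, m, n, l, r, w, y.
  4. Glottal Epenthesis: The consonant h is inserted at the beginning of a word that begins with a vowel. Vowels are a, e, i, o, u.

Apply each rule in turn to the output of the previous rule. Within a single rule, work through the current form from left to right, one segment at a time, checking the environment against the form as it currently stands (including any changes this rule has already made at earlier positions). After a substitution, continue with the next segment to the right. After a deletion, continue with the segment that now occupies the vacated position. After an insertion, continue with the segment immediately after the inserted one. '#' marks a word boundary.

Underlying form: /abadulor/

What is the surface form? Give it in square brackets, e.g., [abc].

1 Stop Lenition: [abadulor] → [avazulor]
2 Velar Palatalization: no change — [avazulor]
3 Medial Vowel Deletion: [avazulor] → [avazlor]
4 Glottal Epenthesis: [avazlor] → [havazlor]

[havazlor]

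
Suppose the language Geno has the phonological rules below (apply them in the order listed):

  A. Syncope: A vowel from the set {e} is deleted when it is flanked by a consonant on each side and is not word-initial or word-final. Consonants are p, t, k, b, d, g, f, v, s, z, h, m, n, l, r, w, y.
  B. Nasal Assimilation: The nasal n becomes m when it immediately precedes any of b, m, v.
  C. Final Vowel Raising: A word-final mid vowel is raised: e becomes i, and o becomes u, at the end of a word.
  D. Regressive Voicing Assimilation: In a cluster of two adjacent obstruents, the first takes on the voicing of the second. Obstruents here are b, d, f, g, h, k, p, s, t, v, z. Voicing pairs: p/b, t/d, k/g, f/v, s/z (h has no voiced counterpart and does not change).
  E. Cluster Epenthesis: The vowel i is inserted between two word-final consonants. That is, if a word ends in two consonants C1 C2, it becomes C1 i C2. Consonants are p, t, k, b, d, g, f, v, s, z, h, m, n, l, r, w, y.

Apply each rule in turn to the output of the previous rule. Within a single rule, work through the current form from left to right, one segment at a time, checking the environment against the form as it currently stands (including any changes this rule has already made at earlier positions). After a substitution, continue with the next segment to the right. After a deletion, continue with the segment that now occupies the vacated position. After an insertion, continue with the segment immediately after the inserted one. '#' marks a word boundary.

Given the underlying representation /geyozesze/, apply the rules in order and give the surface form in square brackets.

A Syncope: [geyozesze] → [gyozsze]
B Nasal Assimilation: no change — [gyozsze]
C Final Vowel Raising: [gyozsze] → [gyozszi]
D Regressive Voicing Assimilation: [gyozszi] → [gyoszzi]
E Cluster Epenthesis: no change — [gyoszzi]

[gyoszzi]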